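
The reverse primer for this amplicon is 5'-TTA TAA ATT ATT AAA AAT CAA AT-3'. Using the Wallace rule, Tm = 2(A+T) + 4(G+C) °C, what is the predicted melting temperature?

Scanning the sequence gives G=0, A=13, T=9, C=1.
So N_AT = 22 and N_GC = 1.
Tm = 2×22 + 4×1 = 48°C

48°C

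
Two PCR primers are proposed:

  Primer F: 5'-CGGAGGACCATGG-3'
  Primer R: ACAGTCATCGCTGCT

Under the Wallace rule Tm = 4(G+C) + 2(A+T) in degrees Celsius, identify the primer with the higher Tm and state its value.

Primer F: A+T=4, G+C=9 → Tm = 2(4)+4(9) = 44°C
Primer R: A+T=7, G+C=8 → Tm = 2(7)+4(8) = 46°C
44°C vs 46°C → primer R is higher.

Primer R, 46°C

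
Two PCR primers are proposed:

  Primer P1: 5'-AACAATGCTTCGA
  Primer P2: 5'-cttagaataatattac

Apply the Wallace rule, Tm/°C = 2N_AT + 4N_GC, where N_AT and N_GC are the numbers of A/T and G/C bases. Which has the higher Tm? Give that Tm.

Primer P1: A+T=8, G+C=5 → Tm = 2(8)+4(5) = 36°C
Primer P2: A+T=13, G+C=3 → Tm = 2(13)+4(3) = 38°C
36°C vs 38°C → primer P2 is higher.

Primer P2, 38°C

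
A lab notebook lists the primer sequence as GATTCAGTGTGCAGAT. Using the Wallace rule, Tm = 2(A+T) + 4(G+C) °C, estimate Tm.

46°C

Scanning the sequence gives T=5, C=2, A=4, G=5.
A+T = 9, G+C = 7
Tm = 2(9) + 4(7) = 18 + 28 = 46°C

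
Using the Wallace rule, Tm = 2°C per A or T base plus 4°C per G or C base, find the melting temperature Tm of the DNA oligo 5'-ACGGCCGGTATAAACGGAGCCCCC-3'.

Base counts: A=6, T=2, G=7, C=9
So N_AT = 8 and N_GC = 16.
Tm = 4·16 + 2·8 = 64 + 16 = 80°C

80°C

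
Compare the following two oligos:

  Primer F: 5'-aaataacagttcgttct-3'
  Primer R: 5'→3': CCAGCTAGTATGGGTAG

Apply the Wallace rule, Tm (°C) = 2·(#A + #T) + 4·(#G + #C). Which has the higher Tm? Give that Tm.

Primer F: A+T=12, G+C=5 → Tm = 2(12)+4(5) = 44°C
Primer R: A+T=8, G+C=9 → Tm = 2(8)+4(9) = 52°C
44°C vs 52°C → primer R is higher.

Primer R, 52°C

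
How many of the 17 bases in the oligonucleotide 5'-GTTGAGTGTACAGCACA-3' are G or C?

Counting bases: C=3, A=5, T=4, G=5
G+C = 5 + 3 = 8

8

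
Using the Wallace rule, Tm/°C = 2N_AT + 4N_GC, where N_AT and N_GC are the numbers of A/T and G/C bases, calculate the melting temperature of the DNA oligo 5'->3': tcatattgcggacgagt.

T=5, C=3, A=4, G=5
A+T = 9, G+C = 8
Tm = 2(9) + 4(8) = 18 + 32 = 50°C

50°C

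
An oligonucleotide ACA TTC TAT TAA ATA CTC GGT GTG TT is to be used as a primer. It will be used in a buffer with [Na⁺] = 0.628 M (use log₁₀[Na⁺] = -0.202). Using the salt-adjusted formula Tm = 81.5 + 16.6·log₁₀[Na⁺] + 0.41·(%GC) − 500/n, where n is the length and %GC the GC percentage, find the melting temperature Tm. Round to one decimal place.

71.5°C

Length n = 26. Base counts: A=7, T=11, C=4, G=4
G+C = 8, so %GC = 8/26 × 100 = 30.769%
Salt term: 16.6 × (-0.202) = -3.353
GC term: 0.41 × 30.769 = 12.615; length term: −500/26 = −19.231
Tm = 81.5 + (-3.353) + 12.615 − 19.231 = 71.531 → 71.5°C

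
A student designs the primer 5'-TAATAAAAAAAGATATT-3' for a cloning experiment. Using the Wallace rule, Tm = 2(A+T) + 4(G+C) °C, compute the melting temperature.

36°C

G=1, T=5, A=11, C=0
AT pairs contribute 16, GC pairs contribute 1.
Tm = 2×16 + 4×1 = 36°C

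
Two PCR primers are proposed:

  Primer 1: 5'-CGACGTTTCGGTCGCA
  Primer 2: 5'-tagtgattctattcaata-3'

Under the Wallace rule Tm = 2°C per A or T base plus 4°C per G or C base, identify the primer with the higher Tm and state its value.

Primer 1, 52°C

Primer 1: A+T=6, G+C=10 → Tm = 2(6)+4(10) = 52°C
Primer 2: A+T=14, G+C=4 → Tm = 2(14)+4(4) = 44°C
52°C vs 44°C → primer 1 is higher.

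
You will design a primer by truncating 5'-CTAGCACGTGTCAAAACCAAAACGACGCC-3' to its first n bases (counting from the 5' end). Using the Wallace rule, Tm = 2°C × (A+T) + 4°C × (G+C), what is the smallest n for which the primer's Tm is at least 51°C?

n = 18

First 17 bases: CTAGCACGTGTCAAAAC → Tm = 50°C (< 51°C)
First 18 bases: CTAGCACGTGTCAAAACC → Tm = 54°C (≥ 51°C)
Since every base adds ≥2°C, Tm only increases with n, so the threshold is first crossed at n = 18.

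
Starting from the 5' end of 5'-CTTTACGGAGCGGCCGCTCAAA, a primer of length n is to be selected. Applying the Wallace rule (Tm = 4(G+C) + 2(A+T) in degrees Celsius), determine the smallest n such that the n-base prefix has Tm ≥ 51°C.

n = 16

First 15 bases: CTTTACGGAGCGGCC → Tm = 50°C (< 51°C)
First 16 bases: CTTTACGGAGCGGCCG → Tm = 54°C (≥ 51°C)
Since every base adds ≥2°C, Tm only increases with n, so the threshold is first crossed at n = 16.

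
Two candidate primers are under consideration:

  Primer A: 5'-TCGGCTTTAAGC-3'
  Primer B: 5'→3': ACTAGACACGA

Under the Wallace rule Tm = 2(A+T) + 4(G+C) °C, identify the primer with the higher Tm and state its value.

Primer A, 36°C

Primer A: A+T=6, G+C=6 → Tm = 2(6)+4(6) = 36°C
Primer B: A+T=6, G+C=5 → Tm = 2(6)+4(5) = 32°C
36°C vs 32°C → primer A is higher.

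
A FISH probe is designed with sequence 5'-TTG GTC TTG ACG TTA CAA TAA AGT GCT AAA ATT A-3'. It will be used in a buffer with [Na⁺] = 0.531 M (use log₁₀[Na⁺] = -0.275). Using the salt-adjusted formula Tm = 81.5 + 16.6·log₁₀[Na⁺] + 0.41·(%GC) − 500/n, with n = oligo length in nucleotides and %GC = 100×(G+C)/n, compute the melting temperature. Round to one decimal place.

Length n = 34. A=12, C=4, T=12, G=6
G+C = 10, so %GC = 10/34 × 100 = 29.412%
Salt term: 16.6 × (-0.275) = -4.565
GC term: 0.41 × 29.412 = 12.059; length term: −500/34 = −14.706
Tm = 81.5 + (-4.565) + 12.059 − 14.706 = 74.288 → 74.3°C

74.3°C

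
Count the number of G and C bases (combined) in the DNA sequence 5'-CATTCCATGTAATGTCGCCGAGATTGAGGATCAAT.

15

Counting bases: A=10, G=8, C=7, T=10
G+C = 8 + 7 = 15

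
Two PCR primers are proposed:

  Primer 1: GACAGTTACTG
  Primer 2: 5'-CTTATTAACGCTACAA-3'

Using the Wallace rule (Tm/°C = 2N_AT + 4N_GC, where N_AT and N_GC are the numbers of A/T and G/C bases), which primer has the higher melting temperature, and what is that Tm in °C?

Primer 1: A+T=6, G+C=5 → Tm = 2(6)+4(5) = 32°C
Primer 2: A+T=11, G+C=5 → Tm = 2(11)+4(5) = 42°C
32°C vs 42°C → primer 2 is higher.

Primer 2, 42°C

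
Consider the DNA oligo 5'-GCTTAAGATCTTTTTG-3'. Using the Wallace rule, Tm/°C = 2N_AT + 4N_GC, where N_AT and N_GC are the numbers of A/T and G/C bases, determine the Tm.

42°C

Base counts: C=2, A=3, T=8, G=3
A+T = 11, G+C = 5
Tm = 2(11) + 4(5) = 22 + 20 = 42°C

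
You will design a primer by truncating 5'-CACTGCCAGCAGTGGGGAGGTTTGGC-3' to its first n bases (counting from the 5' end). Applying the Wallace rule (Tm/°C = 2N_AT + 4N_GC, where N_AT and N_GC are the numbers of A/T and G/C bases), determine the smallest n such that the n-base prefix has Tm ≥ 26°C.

n = 8

First 7 bases: CACTGCC → Tm = 24°C (< 26°C)
First 8 bases: CACTGCCA → Tm = 26°C (≥ 26°C)
Each additional base adds 2°C (A/T) or 4°C (G/C), so Tm is non-decreasing in n; n = 8 is the first length to reach 26°C.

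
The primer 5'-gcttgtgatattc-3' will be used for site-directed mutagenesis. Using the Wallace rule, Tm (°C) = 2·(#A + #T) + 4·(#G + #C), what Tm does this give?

A=2, C=2, G=3, T=6
A+T = 8, G+C = 5
Tm = 2(8) + 4(5) = 16 + 20 = 36°C

36°C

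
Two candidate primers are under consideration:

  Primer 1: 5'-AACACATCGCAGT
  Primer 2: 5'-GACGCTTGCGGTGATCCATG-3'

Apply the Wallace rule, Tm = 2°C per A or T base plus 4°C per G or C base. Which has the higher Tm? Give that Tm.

Primer 1: A+T=7, G+C=6 → Tm = 2(7)+4(6) = 38°C
Primer 2: A+T=8, G+C=12 → Tm = 2(8)+4(12) = 64°C
38°C vs 64°C → primer 2 is higher.

Primer 2, 64°C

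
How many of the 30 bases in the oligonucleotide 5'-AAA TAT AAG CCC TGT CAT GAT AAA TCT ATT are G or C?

8

Base counts: C=5, T=10, G=3, A=12
G+C = 3 + 5 = 8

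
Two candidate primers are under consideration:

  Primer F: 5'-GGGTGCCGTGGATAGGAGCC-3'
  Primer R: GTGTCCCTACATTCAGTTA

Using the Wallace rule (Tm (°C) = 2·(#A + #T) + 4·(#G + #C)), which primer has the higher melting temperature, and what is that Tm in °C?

Primer F, 68°C

Primer F: A+T=6, G+C=14 → Tm = 2(6)+4(14) = 68°C
Primer R: A+T=11, G+C=8 → Tm = 2(11)+4(8) = 54°C
68°C vs 54°C → primer F is higher.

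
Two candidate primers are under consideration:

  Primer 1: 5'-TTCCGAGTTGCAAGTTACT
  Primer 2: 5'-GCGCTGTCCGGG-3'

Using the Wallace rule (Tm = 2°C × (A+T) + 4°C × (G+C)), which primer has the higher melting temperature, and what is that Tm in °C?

Primer 1: A+T=11, G+C=8 → Tm = 2(11)+4(8) = 54°C
Primer 2: A+T=2, G+C=10 → Tm = 2(2)+4(10) = 44°C
54°C vs 44°C → primer 1 is higher.

Primer 1, 54°C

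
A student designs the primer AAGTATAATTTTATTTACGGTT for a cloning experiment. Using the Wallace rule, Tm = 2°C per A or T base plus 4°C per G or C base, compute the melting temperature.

Counting bases: T=11, A=7, G=3, C=1
A+T = 18, G+C = 4
Tm = 2×18 + 4×4 = 52°C

52°C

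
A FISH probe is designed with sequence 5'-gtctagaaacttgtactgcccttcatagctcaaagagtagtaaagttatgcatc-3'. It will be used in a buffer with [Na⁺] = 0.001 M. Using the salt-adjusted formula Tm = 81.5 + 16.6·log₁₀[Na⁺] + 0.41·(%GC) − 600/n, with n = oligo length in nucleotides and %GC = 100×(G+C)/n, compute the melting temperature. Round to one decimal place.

36.5°C

Length n = 54. G=10, C=11, T=16, A=17
G+C = 21, so %GC = 21/54 × 100 = 38.889%
Salt term: 16.6 × (-3) = -49.8
GC term: 0.41 × 38.889 = 15.944; length term: −600/54 = −11.111
Tm = 81.5 + (-49.8) + 15.944 − 11.111 = 36.533 → 36.5°C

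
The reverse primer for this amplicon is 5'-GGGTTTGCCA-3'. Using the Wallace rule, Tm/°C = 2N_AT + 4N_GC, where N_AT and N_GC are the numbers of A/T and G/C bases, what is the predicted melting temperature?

32°C

A=1, G=4, T=3, C=2
AT pairs contribute 4, GC pairs contribute 6.
Tm = 2×4 + 4×6 = 32°C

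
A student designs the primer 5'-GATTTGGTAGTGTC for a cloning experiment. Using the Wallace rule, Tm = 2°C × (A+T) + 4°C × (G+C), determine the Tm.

40°C

A=2, T=6, C=1, G=5
A+T = 8, G+C = 6
Tm = 4·6 + 2·8 = 24 + 16 = 40°C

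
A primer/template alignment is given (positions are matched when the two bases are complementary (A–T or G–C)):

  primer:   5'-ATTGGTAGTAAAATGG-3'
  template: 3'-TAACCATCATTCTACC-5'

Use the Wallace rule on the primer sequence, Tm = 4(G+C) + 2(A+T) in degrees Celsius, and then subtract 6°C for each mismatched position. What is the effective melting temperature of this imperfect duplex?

Primer base counts: A=6, T=5, G=5, C=0 → A+T=11, G+C=5
Perfect-match Tm = 2(11) + 4(5) = 22 + 20 = 42°C
Mismatches (positions where the bases are not complementary): 1 (at position 12)
Effective Tm = 42 − 1×6 = 42 − 6 = 36°C

36°C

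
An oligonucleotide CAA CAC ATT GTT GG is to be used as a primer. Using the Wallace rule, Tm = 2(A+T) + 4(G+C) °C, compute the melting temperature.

40°C

Scanning the sequence gives A=4, T=4, C=3, G=3.
So N_AT = 8 and N_GC = 6.
Tm = 4·6 + 2·8 = 24 + 16 = 40°C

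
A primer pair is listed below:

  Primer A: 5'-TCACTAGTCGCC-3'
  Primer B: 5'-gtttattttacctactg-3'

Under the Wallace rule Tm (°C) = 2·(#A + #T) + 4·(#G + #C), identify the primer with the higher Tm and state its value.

Primer A: A+T=5, G+C=7 → Tm = 2(5)+4(7) = 38°C
Primer B: A+T=12, G+C=5 → Tm = 2(12)+4(5) = 44°C
38°C vs 44°C → primer B is higher.

Primer B, 44°C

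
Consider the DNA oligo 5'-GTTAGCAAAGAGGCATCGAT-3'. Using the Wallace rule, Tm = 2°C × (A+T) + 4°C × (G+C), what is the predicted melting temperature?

Scanning the sequence gives A=7, C=3, G=6, T=4.
So N_AT = 11 and N_GC = 9.
Tm = 2(11) + 4(9) = 22 + 36 = 58°C

58°C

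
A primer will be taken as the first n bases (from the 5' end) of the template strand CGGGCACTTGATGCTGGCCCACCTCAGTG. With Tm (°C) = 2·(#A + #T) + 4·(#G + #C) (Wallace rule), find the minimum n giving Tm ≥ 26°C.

First 6 bases: CGGGCA → Tm = 22°C (< 26°C)
First 7 bases: CGGGCAC → Tm = 26°C (≥ 26°C)
Each additional base adds 2°C (A/T) or 4°C (G/C), so Tm is non-decreasing in n; n = 7 is the first length to reach 26°C.

n = 7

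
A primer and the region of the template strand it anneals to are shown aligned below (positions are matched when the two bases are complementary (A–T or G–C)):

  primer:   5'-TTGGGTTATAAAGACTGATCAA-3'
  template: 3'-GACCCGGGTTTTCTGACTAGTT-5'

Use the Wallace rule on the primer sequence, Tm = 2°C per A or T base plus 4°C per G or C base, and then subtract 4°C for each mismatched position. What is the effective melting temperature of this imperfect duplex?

Primer base counts: A=8, T=7, G=5, C=2 → A+T=15, G+C=7
Perfect-match Tm = 2(15) + 4(7) = 30 + 28 = 58°C
Mismatches (positions where the bases are not complementary): 5 (at positions 1, 6, 7, 8, 9)
Effective Tm = 58 − 5×4 = 58 − 20 = 38°C

38°C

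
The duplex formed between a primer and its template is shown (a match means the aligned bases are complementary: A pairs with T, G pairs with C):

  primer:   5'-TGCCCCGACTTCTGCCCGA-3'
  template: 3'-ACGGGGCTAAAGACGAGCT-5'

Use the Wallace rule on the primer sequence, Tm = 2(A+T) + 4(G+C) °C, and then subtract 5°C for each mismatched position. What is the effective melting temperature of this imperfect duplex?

Primer base counts: A=2, T=4, G=4, C=9 → A+T=6, G+C=13
Perfect-match Tm = 2(6) + 4(13) = 12 + 52 = 64°C
Mismatches (positions where the bases are not complementary): 2 (at positions 9, 16)
Effective Tm = 64 − 2×5 = 64 − 10 = 54°C

54°C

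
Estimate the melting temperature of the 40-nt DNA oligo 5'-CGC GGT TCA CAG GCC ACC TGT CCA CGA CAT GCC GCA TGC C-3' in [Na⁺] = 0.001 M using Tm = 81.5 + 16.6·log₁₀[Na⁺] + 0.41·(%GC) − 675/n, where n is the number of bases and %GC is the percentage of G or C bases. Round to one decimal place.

Length n = 40. Scanning the sequence gives C=17, T=6, G=10, A=7.
G+C = 27, so %GC = 27/40 × 100 = 67.5%
Salt term: 16.6 × (-3) = -49.8
GC term: 0.41 × 67.5 = 27.675; length term: −675/40 = −16.875
Tm = 81.5 + (-49.8) + 27.675 − 16.875 = 42.5 → 42.5°C

42.5°C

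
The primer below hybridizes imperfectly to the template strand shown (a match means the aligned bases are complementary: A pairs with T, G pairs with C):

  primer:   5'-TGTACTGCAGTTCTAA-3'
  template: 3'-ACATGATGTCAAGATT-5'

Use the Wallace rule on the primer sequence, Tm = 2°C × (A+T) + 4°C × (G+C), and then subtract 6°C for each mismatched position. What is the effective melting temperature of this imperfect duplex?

Primer base counts: A=4, T=6, G=3, C=3 → A+T=10, G+C=6
Perfect-match Tm = 2(10) + 4(6) = 20 + 24 = 44°C
Mismatches (positions where the bases are not complementary): 1 (at position 7)
Effective Tm = 44 − 1×6 = 44 − 6 = 38°C

38°C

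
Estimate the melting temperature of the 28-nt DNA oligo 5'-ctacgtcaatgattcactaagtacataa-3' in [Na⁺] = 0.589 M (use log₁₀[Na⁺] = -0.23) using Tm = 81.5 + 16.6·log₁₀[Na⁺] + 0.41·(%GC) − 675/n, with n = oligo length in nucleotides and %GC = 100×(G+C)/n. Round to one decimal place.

Length n = 28. Scanning the sequence gives T=8, C=6, A=11, G=3.
G+C = 9, so %GC = 9/28 × 100 = 32.143%
Salt term: 16.6 × (-0.23) = -3.818
GC term: 0.41 × 32.143 = 13.179; length term: −675/28 = −24.107
Tm = 81.5 + (-3.818) + 13.179 − 24.107 = 66.754 → 66.8°C

66.8°C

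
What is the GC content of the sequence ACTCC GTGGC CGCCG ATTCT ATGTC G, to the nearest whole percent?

C=9, A=3, G=7, T=7
G+C = 7 + 9 = 16 out of 26 bases
%GC = 16/26 × 100 = 61.54% ≈ 62%

62%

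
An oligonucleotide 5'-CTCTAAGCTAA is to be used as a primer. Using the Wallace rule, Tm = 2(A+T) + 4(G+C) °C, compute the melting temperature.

30°C

Scanning the sequence gives T=3, C=3, G=1, A=4.
So N_AT = 7 and N_GC = 4.
Tm = 2(7) + 4(4) = 14 + 16 = 30°C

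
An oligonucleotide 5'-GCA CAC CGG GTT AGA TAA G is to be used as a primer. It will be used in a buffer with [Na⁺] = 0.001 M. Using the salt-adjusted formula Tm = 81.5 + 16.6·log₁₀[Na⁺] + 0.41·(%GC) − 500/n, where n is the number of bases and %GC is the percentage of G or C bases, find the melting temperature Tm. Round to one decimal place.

27.0°C

Length n = 19. Scanning the sequence gives C=4, A=6, G=6, T=3.
G+C = 10, so %GC = 10/19 × 100 = 52.632%
Salt term: 16.6 × (-3) = -49.8
GC term: 0.41 × 52.632 = 21.579; length term: −500/19 = −26.316
Tm = 81.5 + (-49.8) + 21.579 − 26.316 = 26.963 → 27.0°C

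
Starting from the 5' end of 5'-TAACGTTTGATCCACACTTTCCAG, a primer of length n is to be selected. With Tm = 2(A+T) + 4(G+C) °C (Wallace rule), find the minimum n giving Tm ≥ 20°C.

First 7 bases: TAACGTT → Tm = 18°C (< 20°C)
First 8 bases: TAACGTTT → Tm = 20°C (≥ 20°C)
Each additional base adds 2°C (A/T) or 4°C (G/C), so Tm is non-decreasing in n; n = 8 is the first length to reach 20°C.

n = 8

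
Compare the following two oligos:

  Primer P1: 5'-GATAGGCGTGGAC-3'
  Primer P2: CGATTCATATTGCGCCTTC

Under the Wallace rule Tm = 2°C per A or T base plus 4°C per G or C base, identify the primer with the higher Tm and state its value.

Primer P1: A+T=5, G+C=8 → Tm = 2(5)+4(8) = 42°C
Primer P2: A+T=10, G+C=9 → Tm = 2(10)+4(9) = 56°C
42°C vs 56°C → primer P2 is higher.

Primer P2, 56°C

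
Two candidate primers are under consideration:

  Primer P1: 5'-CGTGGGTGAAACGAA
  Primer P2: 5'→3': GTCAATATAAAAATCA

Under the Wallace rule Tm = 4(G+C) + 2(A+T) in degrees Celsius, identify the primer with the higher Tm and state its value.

Primer P1, 46°C

Primer P1: A+T=7, G+C=8 → Tm = 2(7)+4(8) = 46°C
Primer P2: A+T=13, G+C=3 → Tm = 2(13)+4(3) = 38°C
46°C vs 38°C → primer P1 is higher.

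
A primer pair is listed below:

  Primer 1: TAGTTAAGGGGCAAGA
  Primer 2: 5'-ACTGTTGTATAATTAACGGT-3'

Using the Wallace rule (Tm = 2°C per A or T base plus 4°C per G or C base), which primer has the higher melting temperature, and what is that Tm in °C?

Primer 1: A+T=9, G+C=7 → Tm = 2(9)+4(7) = 46°C
Primer 2: A+T=14, G+C=6 → Tm = 2(14)+4(6) = 52°C
46°C vs 52°C → primer 2 is higher.

Primer 2, 52°C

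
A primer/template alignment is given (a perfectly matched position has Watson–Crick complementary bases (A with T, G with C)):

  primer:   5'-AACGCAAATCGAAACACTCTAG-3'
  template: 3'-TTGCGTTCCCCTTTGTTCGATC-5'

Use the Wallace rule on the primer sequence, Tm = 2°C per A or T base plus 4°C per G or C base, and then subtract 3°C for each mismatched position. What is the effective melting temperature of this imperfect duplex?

47°C

Primer base counts: A=10, T=3, G=3, C=6 → A+T=13, G+C=9
Perfect-match Tm = 2(13) + 4(9) = 26 + 36 = 62°C
Mismatches (positions where the bases are not complementary): 5 (at positions 8, 9, 10, 17, 18)
Effective Tm = 62 − 5×3 = 62 − 15 = 47°C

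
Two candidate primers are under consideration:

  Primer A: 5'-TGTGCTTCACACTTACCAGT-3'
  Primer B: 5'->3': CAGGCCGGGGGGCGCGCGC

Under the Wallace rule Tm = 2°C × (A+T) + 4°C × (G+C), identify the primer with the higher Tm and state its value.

Primer B, 74°C

Primer A: A+T=11, G+C=9 → Tm = 2(11)+4(9) = 58°C
Primer B: A+T=1, G+C=18 → Tm = 2(1)+4(18) = 74°C
58°C vs 74°C → primer B is higher.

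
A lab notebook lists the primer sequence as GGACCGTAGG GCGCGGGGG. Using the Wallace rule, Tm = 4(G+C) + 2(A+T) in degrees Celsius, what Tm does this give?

Scanning the sequence gives C=4, T=1, G=12, A=2.
So N_AT = 3 and N_GC = 16.
Tm = 4·16 + 2·3 = 64 + 6 = 70°C

70°C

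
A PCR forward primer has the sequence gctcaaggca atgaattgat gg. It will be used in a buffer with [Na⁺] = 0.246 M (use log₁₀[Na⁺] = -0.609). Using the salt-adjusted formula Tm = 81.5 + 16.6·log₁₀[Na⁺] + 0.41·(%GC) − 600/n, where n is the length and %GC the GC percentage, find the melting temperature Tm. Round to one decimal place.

62.8°C

Length n = 22. Counting bases: G=7, C=3, T=5, A=7
G+C = 10, so %GC = 10/22 × 100 = 45.455%
Salt term: 16.6 × (-0.609) = -10.109
GC term: 0.41 × 45.455 = 18.637; length term: −600/22 = −27.273
Tm = 81.5 + (-10.109) + 18.637 − 27.273 = 62.755 → 62.8°C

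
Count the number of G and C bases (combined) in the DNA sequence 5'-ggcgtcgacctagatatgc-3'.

11

Scanning the sequence gives C=5, G=6, A=4, T=4.
Total G or C: 6 + 5 = 11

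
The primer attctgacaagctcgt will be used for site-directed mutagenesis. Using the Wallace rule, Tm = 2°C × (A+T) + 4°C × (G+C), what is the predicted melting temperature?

46°C

Counting bases: C=4, G=3, T=5, A=4
So N_AT = 9 and N_GC = 7.
Tm = 2×9 + 4×7 = 46°C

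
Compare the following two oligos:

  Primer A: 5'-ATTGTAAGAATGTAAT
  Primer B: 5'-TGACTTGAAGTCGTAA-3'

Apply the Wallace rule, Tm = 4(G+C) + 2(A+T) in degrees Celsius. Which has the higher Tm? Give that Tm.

Primer A: A+T=13, G+C=3 → Tm = 2(13)+4(3) = 38°C
Primer B: A+T=10, G+C=6 → Tm = 2(10)+4(6) = 44°C
38°C vs 44°C → primer B is higher.

Primer B, 44°C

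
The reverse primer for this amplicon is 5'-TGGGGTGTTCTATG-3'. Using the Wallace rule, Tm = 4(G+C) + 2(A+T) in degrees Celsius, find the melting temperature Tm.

42°C

Base counts: C=1, G=6, T=6, A=1
So N_AT = 7 and N_GC = 7.
Tm = 2(7) + 4(7) = 14 + 28 = 42°C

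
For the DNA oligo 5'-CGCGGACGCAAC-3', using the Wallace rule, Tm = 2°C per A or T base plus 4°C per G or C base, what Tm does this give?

42°C

T=0, C=5, A=3, G=4
AT pairs contribute 3, GC pairs contribute 9.
Tm = 4·9 + 2·3 = 36 + 6 = 42°C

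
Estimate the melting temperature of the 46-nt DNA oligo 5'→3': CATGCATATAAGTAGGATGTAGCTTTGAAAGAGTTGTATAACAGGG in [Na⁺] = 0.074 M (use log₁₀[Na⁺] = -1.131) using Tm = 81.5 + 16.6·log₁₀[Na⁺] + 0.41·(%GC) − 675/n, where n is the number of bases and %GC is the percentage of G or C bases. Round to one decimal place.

63.2°C

Length n = 46. Scanning the sequence gives A=16, G=13, C=4, T=13.
G+C = 17, so %GC = 17/46 × 100 = 36.957%
Salt term: 16.6 × (-1.131) = -18.775
GC term: 0.41 × 36.957 = 15.152; length term: −675/46 = −14.674
Tm = 81.5 + (-18.775) + 15.152 − 14.674 = 63.203 → 63.2°C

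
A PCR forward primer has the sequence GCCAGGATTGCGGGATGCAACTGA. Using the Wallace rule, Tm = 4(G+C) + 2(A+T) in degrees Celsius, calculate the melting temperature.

Base counts: C=5, A=6, G=9, T=4
So N_AT = 10 and N_GC = 14.
Tm = 4·14 + 2·10 = 56 + 20 = 76°C

76°C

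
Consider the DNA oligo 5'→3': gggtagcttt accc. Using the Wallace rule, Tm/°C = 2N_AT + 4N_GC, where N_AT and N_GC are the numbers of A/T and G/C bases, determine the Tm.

Base counts: G=4, T=4, A=2, C=4
A+T = 6, G+C = 8
Tm = 4·8 + 2·6 = 32 + 12 = 44°C

44°C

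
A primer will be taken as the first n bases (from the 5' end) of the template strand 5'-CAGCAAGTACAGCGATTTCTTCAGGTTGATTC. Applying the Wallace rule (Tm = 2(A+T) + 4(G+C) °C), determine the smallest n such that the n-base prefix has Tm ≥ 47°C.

First 15 bases: CAGCAAGTACAGCGA → Tm = 46°C (< 47°C)
First 16 bases: CAGCAAGTACAGCGAT → Tm = 48°C (≥ 47°C)
Since every base adds ≥2°C, Tm only increases with n, so the threshold is first crossed at n = 16.

n = 16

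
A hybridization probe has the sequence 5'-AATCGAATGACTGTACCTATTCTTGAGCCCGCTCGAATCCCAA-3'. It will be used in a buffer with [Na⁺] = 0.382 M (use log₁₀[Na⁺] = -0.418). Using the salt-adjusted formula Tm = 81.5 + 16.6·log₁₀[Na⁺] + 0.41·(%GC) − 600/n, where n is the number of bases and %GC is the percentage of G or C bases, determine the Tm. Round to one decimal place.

Length n = 43. Scanning the sequence gives G=7, T=11, A=12, C=13.
G+C = 20, so %GC = 20/43 × 100 = 46.512%
Salt term: 16.6 × (-0.418) = -6.939
GC term: 0.41 × 46.512 = 19.07; length term: −600/43 = −13.953
Tm = 81.5 + (-6.939) + 19.07 − 13.953 = 79.678 → 79.7°C

79.7°C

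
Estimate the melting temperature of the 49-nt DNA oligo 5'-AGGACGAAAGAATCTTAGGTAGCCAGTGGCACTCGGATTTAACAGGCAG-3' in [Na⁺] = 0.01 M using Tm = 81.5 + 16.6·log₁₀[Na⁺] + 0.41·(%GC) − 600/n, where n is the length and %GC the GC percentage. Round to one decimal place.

56.1°C

Length n = 49. Counting bases: C=9, G=15, A=16, T=9
G+C = 24, so %GC = 24/49 × 100 = 48.98%
Salt term: 16.6 × (-2) = -33.2
GC term: 0.41 × 48.98 = 20.082; length term: −600/49 = −12.245
Tm = 81.5 + (-33.2) + 20.082 − 12.245 = 56.137 → 56.1°C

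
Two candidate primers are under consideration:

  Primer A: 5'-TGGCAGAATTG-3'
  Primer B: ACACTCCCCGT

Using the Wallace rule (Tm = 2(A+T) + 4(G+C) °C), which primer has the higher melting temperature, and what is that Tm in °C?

Primer B, 36°C

Primer A: A+T=6, G+C=5 → Tm = 2(6)+4(5) = 32°C
Primer B: A+T=4, G+C=7 → Tm = 2(4)+4(7) = 36°C
32°C vs 36°C → primer B is higher.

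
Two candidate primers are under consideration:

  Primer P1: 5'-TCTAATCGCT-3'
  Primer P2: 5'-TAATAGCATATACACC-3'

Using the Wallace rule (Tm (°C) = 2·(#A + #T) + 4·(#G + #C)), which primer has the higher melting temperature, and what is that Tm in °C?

Primer P2, 42°C

Primer P1: A+T=6, G+C=4 → Tm = 2(6)+4(4) = 28°C
Primer P2: A+T=11, G+C=5 → Tm = 2(11)+4(5) = 42°C
28°C vs 42°C → primer P2 is higher.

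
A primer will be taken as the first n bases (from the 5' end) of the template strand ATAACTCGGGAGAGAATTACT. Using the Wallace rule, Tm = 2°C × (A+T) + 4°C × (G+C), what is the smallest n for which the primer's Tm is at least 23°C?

n = 9

First 8 bases: ATAACTCG → Tm = 22°C (< 23°C)
First 9 bases: ATAACTCGG → Tm = 26°C (≥ 23°C)
Since every base adds ≥2°C, Tm only increases with n, so the threshold is first crossed at n = 9.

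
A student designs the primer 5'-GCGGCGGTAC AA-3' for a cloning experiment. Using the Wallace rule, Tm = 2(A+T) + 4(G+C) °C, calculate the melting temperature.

40°C

Base counts: C=3, T=1, A=3, G=5
So N_AT = 4 and N_GC = 8.
Tm = 2(4) + 4(8) = 8 + 32 = 40°C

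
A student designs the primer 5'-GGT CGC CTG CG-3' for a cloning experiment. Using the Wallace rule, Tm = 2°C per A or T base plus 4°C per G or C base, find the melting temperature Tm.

G=5, T=2, C=4, A=0
So N_AT = 2 and N_GC = 9.
Tm = 4·9 + 2·2 = 36 + 4 = 40°C

40°C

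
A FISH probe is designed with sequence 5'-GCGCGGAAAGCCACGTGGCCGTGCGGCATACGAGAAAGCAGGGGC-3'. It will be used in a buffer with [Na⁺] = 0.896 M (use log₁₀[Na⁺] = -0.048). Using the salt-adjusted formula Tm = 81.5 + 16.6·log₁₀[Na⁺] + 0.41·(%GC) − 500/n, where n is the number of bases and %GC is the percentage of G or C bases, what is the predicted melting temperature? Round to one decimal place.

97.8°C

Length n = 45. G=19, T=3, A=11, C=12
G+C = 31, so %GC = 31/45 × 100 = 68.889%
Salt term: 16.6 × (-0.048) = -0.797
GC term: 0.41 × 68.889 = 28.244; length term: −500/45 = −11.111
Tm = 81.5 + (-0.797) + 28.244 − 11.111 = 97.836 → 97.8°C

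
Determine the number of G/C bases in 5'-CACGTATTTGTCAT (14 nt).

Counting bases: G=2, T=6, A=3, C=3
G+C = 2 + 3 = 5

5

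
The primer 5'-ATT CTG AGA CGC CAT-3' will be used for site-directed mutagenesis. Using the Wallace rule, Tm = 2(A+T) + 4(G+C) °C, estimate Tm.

44°C

T=4, C=4, A=4, G=3
So N_AT = 8 and N_GC = 7.
Tm = 2×8 + 4×7 = 44°C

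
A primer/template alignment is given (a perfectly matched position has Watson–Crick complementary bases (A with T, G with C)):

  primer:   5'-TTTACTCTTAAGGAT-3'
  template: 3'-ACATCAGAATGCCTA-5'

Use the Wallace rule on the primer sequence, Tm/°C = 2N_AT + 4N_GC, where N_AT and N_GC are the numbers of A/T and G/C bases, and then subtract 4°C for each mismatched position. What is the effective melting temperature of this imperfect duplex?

26°C

Primer base counts: A=4, T=7, G=2, C=2 → A+T=11, G+C=4
Perfect-match Tm = 2(11) + 4(4) = 22 + 16 = 38°C
Mismatches (positions where the bases are not complementary): 3 (at positions 2, 5, 11)
Effective Tm = 38 − 3×4 = 38 − 12 = 26°C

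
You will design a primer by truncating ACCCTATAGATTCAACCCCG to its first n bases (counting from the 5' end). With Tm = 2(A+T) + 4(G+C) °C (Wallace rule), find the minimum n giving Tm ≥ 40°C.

First 14 bases: ACCCTATAGATTCA → Tm = 38°C (< 40°C)
First 15 bases: ACCCTATAGATTCAA → Tm = 40°C (≥ 40°C)
Each additional base adds 2°C (A/T) or 4°C (G/C), so Tm is non-decreasing in n; n = 15 is the first length to reach 40°C.

n = 15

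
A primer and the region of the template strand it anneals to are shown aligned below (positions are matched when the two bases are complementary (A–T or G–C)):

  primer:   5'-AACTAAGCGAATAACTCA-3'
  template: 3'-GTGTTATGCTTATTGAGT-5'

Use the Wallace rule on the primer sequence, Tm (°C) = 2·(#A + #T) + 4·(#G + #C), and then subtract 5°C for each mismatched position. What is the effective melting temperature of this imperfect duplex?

Primer base counts: A=9, T=3, G=2, C=4 → A+T=12, G+C=6
Perfect-match Tm = 2(12) + 4(6) = 24 + 24 = 48°C
Mismatches (positions where the bases are not complementary): 4 (at positions 1, 4, 6, 7)
Effective Tm = 48 − 4×5 = 48 − 20 = 28°C

28°C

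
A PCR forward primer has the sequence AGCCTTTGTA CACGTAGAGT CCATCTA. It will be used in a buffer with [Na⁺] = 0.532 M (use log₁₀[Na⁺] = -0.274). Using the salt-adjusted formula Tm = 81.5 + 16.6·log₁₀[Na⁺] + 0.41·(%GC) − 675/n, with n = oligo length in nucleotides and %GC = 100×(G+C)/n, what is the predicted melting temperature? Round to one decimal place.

Length n = 27. Scanning the sequence gives A=7, G=5, C=7, T=8.
G+C = 12, so %GC = 12/27 × 100 = 44.444%
Salt term: 16.6 × (-0.274) = -4.548
GC term: 0.41 × 44.444 = 18.222; length term: −675/27 = −25
Tm = 81.5 + (-4.548) + 18.222 − 25 = 70.174 → 70.2°C

70.2°C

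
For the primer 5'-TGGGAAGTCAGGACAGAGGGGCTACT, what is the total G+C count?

Counting bases: G=11, T=4, A=7, C=4
Total G or C: 11 + 4 = 15

15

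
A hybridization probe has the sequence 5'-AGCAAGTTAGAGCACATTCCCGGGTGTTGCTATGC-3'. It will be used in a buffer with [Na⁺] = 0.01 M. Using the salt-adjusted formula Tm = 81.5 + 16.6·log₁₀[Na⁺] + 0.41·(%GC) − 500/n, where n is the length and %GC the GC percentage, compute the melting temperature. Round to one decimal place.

Length n = 35. Scanning the sequence gives A=8, G=10, C=8, T=9.
G+C = 18, so %GC = 18/35 × 100 = 51.429%
Salt term: 16.6 × (-2) = -33.2
GC term: 0.41 × 51.429 = 21.086; length term: −500/35 = −14.286
Tm = 81.5 + (-33.2) + 21.086 − 14.286 = 55.1 → 55.1°C

55.1°C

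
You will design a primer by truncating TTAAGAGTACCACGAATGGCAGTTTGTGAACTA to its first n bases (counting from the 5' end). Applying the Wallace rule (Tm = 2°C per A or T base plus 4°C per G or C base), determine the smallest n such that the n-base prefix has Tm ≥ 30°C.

First 10 bases: TTAAGAGTAC → Tm = 26°C (< 30°C)
First 11 bases: TTAAGAGTACC → Tm = 30°C (≥ 30°C)
Since every base adds ≥2°C, Tm only increases with n, so the threshold is first crossed at n = 11.

n = 11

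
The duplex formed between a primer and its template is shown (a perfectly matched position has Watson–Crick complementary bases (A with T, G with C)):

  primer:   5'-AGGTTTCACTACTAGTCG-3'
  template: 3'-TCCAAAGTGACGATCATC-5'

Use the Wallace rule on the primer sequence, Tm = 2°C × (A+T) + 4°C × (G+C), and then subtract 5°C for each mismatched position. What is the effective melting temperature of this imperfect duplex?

Primer base counts: A=4, T=6, G=4, C=4 → A+T=10, G+C=8
Perfect-match Tm = 2(10) + 4(8) = 20 + 32 = 52°C
Mismatches (positions where the bases are not complementary): 2 (at positions 11, 17)
Effective Tm = 52 − 2×5 = 52 − 10 = 42°C

42°C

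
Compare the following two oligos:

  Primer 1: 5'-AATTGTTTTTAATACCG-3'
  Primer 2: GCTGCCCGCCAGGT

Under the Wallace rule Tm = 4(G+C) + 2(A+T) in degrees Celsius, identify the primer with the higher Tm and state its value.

Primer 2, 50°C

Primer 1: A+T=13, G+C=4 → Tm = 2(13)+4(4) = 42°C
Primer 2: A+T=3, G+C=11 → Tm = 2(3)+4(11) = 50°C
42°C vs 50°C → primer 2 is higher.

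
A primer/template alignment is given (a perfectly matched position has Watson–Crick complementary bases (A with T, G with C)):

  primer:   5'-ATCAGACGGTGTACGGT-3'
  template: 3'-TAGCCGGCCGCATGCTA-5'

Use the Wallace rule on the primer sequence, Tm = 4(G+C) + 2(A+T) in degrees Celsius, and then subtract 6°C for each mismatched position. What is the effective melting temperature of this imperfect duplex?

28°C

Primer base counts: A=4, T=4, G=6, C=3 → A+T=8, G+C=9
Perfect-match Tm = 2(8) + 4(9) = 16 + 36 = 52°C
Mismatches (positions where the bases are not complementary): 4 (at positions 4, 6, 10, 16)
Effective Tm = 52 − 4×6 = 52 − 24 = 28°C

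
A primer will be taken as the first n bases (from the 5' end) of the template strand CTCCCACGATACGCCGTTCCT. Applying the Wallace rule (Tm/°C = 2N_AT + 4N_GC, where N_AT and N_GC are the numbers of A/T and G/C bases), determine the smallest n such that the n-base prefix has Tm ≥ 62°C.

First 18 bases: CTCCCACGATACGCCGTT → Tm = 58°C (< 62°C)
First 19 bases: CTCCCACGATACGCCGTTC → Tm = 62°C (≥ 62°C)
Since every base adds ≥2°C, Tm only increases with n, so the threshold is first crossed at n = 19.

n = 19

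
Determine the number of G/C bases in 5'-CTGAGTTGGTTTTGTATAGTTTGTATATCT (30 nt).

9

T=16, G=7, C=2, A=5
Total G or C: 7 + 2 = 9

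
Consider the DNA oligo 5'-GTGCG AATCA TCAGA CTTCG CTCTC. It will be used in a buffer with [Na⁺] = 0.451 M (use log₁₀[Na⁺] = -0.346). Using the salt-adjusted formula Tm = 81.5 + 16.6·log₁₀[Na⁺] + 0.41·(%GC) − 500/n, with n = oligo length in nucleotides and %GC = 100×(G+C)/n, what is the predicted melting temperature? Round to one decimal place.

Length n = 25. Scanning the sequence gives A=5, C=8, G=5, T=7.
G+C = 13, so %GC = 13/25 × 100 = 52%
Salt term: 16.6 × (-0.346) = -5.744
GC term: 0.41 × 52 = 21.32; length term: −500/25 = −20
Tm = 81.5 + (-5.744) + 21.32 − 20 = 77.076 → 77.1°C

77.1°C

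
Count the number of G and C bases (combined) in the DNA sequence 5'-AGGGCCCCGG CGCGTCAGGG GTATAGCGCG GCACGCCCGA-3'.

Base counts: T=3, G=17, A=6, C=14
Total G or C: 17 + 14 = 31

31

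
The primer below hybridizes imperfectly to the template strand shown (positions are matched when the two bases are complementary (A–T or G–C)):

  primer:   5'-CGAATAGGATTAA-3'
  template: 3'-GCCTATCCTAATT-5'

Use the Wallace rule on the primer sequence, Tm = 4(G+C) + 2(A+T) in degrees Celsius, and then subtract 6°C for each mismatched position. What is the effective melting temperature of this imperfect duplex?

28°C

Primer base counts: A=6, T=3, G=3, C=1 → A+T=9, G+C=4
Perfect-match Tm = 2(9) + 4(4) = 18 + 16 = 34°C
Mismatches (positions where the bases are not complementary): 1 (at position 3)
Effective Tm = 34 − 1×6 = 34 − 6 = 28°C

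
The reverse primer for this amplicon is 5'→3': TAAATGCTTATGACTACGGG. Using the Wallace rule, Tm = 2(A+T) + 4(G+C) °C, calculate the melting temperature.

Counting bases: T=6, G=5, A=6, C=3
A+T = 12, G+C = 8
Tm = 2×12 + 4×8 = 56°C

56°C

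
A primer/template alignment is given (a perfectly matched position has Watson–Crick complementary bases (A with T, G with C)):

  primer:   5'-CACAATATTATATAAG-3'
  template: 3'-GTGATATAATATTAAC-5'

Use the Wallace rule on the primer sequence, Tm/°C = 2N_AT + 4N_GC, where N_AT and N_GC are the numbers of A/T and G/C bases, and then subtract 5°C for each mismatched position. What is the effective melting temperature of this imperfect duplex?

18°C

Primer base counts: A=8, T=5, G=1, C=2 → A+T=13, G+C=3
Perfect-match Tm = 2(13) + 4(3) = 26 + 12 = 38°C
Mismatches (positions where the bases are not complementary): 4 (at positions 4, 13, 14, 15)
Effective Tm = 38 − 4×5 = 38 − 20 = 18°C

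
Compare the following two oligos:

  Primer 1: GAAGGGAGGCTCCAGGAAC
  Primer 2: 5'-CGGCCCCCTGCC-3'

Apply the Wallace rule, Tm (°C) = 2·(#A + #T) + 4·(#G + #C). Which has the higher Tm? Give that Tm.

Primer 1, 62°C

Primer 1: A+T=7, G+C=12 → Tm = 2(7)+4(12) = 62°C
Primer 2: A+T=1, G+C=11 → Tm = 2(1)+4(11) = 46°C
62°C vs 46°C → primer 1 is higher.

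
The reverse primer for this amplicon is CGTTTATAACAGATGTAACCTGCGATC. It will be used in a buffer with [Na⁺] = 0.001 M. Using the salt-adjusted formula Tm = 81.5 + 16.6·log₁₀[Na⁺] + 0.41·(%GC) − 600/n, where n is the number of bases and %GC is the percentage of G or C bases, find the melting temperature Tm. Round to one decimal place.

26.2°C

Length n = 27. Scanning the sequence gives A=8, T=8, C=6, G=5.
G+C = 11, so %GC = 11/27 × 100 = 40.741%
Salt term: 16.6 × (-3) = -49.8
GC term: 0.41 × 40.741 = 16.704; length term: −600/27 = −22.222
Tm = 81.5 + (-49.8) + 16.704 − 22.222 = 26.182 → 26.2°C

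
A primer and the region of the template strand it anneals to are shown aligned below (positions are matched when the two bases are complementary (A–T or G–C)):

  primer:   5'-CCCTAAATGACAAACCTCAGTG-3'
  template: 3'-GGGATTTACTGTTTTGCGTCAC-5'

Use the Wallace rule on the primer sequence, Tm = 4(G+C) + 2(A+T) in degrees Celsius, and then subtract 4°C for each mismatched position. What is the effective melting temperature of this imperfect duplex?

Primer base counts: A=8, T=4, G=3, C=7 → A+T=12, G+C=10
Perfect-match Tm = 2(12) + 4(10) = 24 + 40 = 64°C
Mismatches (positions where the bases are not complementary): 2 (at positions 15, 17)
Effective Tm = 64 − 2×4 = 64 − 8 = 56°C

56°C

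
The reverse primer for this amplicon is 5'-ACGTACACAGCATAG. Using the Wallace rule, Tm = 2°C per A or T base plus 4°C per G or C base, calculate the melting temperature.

44°C

Base counts: G=3, T=2, A=6, C=4
A+T = 8, G+C = 7
Tm = 2×8 + 4×7 = 44°C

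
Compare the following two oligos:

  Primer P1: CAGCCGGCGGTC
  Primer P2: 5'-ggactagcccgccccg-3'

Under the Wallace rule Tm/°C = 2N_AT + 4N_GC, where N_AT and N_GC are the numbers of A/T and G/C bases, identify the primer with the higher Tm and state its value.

Primer P1: A+T=2, G+C=10 → Tm = 2(2)+4(10) = 44°C
Primer P2: A+T=3, G+C=13 → Tm = 2(3)+4(13) = 58°C
44°C vs 58°C → primer P2 is higher.

Primer P2, 58°C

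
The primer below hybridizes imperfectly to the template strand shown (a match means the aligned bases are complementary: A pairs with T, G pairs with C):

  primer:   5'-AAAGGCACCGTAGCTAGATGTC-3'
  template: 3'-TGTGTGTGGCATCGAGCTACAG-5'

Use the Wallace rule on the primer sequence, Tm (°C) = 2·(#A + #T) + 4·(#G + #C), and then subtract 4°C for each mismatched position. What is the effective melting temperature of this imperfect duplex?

50°C

Primer base counts: A=7, T=4, G=6, C=5 → A+T=11, G+C=11
Perfect-match Tm = 2(11) + 4(11) = 22 + 44 = 66°C
Mismatches (positions where the bases are not complementary): 4 (at positions 2, 4, 5, 16)
Effective Tm = 66 − 4×4 = 66 − 16 = 50°C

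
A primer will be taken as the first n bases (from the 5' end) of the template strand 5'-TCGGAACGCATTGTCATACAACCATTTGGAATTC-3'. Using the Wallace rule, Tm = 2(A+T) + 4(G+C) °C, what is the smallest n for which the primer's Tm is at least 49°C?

First 16 bases: TCGGAACGCATTGTCA → Tm = 48°C (< 49°C)
First 17 bases: TCGGAACGCATTGTCAT → Tm = 50°C (≥ 49°C)
Since every base adds ≥2°C, Tm only increases with n, so the threshold is first crossed at n = 17.

n = 17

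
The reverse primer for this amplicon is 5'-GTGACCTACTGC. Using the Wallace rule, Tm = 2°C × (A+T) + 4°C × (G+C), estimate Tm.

Counting bases: C=4, T=3, G=3, A=2
AT pairs contribute 5, GC pairs contribute 7.
Tm = 2×5 + 4×7 = 38°C

38°C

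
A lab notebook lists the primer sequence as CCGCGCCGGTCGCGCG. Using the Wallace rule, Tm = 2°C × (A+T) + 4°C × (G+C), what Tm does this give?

Scanning the sequence gives G=7, A=0, C=8, T=1.
So N_AT = 1 and N_GC = 15.
Tm = 2×1 + 4×15 = 62°C

62°C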